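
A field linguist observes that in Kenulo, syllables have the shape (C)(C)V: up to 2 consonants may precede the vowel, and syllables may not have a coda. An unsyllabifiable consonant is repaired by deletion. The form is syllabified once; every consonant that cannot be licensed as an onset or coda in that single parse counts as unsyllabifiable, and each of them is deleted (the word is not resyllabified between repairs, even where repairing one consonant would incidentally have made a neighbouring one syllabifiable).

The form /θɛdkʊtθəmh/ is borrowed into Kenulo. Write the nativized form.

θɛdkʊtθə

The consonants /m/, /h/ cannot be parsed into a legal (C)(C)V syllable (no codas are permitted; onsets may contain at most 2 consonants).
Deleting the stranded consonants removes /m/, /h/.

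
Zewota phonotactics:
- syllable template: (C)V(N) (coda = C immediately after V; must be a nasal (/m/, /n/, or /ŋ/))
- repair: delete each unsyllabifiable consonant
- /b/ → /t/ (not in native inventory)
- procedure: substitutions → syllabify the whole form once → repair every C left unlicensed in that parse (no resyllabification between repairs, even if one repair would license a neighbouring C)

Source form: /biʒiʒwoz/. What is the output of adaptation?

Substitution: /b/ → /t/, giving /tiʒiʒwoz/.
Under (C)V(N), the unsyllabifiable consonants are /ʒ/, /z/ (only a nasal (/m/, /n/, or /ŋ/) is licensed in coda position; onsets are limited to one consonant).
Deleting the stranded consonants removes /ʒ/, /z/.

tiʒiwo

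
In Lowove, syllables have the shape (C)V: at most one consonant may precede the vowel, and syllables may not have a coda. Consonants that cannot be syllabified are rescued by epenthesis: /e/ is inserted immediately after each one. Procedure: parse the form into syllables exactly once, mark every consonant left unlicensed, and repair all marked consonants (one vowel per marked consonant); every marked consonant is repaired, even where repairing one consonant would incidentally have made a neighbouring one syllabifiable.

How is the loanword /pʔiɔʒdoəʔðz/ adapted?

peʔiɔʒedoəʔeðeze

Under (C)V, the unsyllabifiable consonants are /p/, /ʒ/, /ʔ/, /ð/, /z/ (no codas are permitted; onsets are limited to one consonant).
Each unlicensed consonant becomes the onset of a new syllable: /p/ → /pe/, /ʒ/ → /ʒe/, /ʔ/ → /ʔe/, /ð/ → /ðe/, /z/ → /ze/.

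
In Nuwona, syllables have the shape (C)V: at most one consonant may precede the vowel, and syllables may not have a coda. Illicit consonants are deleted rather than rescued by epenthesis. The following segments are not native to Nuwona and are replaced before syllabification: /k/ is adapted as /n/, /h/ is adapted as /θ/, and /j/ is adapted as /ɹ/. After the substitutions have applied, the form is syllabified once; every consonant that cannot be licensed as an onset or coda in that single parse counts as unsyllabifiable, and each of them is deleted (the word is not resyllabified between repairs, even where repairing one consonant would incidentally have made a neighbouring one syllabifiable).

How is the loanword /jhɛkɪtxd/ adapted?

θɛnɪ

Substitution: /j/ → /ɹ/, /h/ → /θ/, /k/ → /n/, giving /ɹθɛnɪtxd/.
Under (C)V, the unsyllabifiable consonants are /ɹ/, /t/, /x/, /d/ (no codas are permitted; onsets are limited to one consonant).
Deleting the stranded consonants removes /ɹ/, /t/, /x/, /d/.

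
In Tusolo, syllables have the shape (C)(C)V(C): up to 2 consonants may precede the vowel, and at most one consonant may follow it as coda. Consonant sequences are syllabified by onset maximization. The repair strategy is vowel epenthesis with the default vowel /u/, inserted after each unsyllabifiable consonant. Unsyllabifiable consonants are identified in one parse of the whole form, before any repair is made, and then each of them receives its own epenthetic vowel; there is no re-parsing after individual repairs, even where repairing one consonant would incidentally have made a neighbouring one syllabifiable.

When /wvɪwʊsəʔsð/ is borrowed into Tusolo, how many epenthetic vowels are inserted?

The unsyllabifiable consonants are /s/, /ð/; each receives one epenthetic vowel.

2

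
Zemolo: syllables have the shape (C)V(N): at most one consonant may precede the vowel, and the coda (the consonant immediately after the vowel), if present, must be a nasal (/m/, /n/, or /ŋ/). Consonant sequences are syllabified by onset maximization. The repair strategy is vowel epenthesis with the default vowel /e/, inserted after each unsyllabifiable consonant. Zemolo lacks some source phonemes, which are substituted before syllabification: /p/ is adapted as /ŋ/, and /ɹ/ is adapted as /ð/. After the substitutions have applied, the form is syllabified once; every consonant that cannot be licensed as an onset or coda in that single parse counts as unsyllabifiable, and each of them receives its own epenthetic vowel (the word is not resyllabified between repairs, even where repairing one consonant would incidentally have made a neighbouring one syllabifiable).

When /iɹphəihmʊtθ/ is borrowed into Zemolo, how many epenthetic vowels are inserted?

5

After substitution the input is /iðŋhəihmʊtθ/.
The unsyllabifiable consonants are /ð/, /ŋ/, /h/, /t/, /θ/; each receives one epenthetic vowel.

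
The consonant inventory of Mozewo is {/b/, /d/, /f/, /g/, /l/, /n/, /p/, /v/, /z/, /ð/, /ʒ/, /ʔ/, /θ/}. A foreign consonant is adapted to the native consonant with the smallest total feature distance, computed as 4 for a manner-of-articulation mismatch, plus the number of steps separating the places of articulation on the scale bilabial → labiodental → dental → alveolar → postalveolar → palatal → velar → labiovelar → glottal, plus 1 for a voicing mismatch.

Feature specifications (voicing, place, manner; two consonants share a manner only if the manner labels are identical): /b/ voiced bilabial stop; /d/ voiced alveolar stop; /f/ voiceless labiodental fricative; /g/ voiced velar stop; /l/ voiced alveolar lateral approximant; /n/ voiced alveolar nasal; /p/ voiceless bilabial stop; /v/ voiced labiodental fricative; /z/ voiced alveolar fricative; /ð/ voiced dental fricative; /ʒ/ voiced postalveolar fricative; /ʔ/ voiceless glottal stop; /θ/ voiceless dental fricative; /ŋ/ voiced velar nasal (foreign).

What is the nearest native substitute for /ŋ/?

n

/n/ is closest: same manner (nasal), place distance 3 (velar→alveolar), same voicing; total 3. Next closest is /g/ at distance 4.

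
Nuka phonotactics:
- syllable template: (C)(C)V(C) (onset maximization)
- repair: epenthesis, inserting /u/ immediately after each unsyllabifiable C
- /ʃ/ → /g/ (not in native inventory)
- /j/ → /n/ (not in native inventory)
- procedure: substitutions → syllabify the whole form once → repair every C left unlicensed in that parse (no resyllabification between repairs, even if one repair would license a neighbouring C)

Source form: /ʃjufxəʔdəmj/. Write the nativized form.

gnufxəʔdəmnu

Substitution: /ʃ/ → /g/, /j/ → /n/, giving /gnufxəʔdəmn/.
Under (C)(C)V(C), the unsyllabifiable consonants are /n/ (at most one coda consonant is licensed; onsets may contain at most 2 consonants).
Epenthesis after each stranded consonant: /n/ → /nu/.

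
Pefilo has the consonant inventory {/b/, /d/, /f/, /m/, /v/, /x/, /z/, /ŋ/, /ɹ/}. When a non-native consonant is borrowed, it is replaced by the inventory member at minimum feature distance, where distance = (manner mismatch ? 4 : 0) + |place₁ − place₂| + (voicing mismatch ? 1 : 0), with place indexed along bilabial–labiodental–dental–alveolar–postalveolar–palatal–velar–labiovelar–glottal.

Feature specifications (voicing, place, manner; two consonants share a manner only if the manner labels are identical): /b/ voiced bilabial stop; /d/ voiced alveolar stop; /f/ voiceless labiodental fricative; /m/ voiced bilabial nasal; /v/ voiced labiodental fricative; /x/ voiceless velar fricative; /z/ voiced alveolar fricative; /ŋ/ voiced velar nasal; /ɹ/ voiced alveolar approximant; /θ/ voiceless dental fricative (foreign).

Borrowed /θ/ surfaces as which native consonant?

f

/f/ is closest: same manner (fricative), place distance 1 (dental→labiodental), same voicing; total 1. Next closest is /v/ at distance 2.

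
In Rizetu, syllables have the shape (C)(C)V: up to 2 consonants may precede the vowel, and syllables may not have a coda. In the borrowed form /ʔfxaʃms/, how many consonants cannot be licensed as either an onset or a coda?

The consonants /ʔ/, /ʃ/, /m/, /s/ cannot be parsed into a legal (C)(C)V syllable (no codas are permitted; onsets may contain at most 2 consonants).

4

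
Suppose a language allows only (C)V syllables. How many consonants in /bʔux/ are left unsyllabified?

2

The consonants /b/, /x/ cannot be parsed into a legal (C)V syllable (no codas are permitted; onsets are limited to one consonant).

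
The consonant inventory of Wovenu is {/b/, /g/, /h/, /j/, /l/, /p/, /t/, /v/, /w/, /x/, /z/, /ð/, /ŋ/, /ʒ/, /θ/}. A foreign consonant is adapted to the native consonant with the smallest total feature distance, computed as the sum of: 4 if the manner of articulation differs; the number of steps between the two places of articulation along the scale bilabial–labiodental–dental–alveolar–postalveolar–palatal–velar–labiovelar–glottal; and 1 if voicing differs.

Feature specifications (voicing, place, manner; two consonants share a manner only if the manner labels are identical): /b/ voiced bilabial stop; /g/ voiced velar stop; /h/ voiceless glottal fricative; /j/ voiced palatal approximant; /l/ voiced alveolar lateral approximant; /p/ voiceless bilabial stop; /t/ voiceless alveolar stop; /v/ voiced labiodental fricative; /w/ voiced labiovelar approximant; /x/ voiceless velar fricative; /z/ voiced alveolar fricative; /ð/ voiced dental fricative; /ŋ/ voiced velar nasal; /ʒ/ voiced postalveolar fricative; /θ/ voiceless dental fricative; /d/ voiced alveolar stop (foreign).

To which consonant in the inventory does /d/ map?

/t/ is closest: same manner (stop), place distance 0 (alveolar→alveolar), voicing differs (+1); total 1. Next closest is /b/ at distance 3.

t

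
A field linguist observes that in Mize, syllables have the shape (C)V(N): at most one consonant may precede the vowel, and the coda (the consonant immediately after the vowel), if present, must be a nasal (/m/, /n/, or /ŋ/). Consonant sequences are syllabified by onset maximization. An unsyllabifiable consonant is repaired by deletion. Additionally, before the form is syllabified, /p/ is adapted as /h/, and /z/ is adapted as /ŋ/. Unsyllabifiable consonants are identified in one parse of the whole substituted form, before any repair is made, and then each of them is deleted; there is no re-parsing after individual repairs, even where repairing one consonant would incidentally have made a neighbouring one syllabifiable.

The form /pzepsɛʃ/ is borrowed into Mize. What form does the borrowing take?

ŋesɛ

Substitution: /p/ → /h/, /z/ → /ŋ/, giving /hŋehsɛʃ/.
Under (C)V(N), the unsyllabifiable consonants are /h/, /h/, /ʃ/ (only a nasal (/m/, /n/, or /ŋ/) is licensed in coda position; onsets are limited to one consonant).
Deletion applies to /h/, /h/, /ʃ/.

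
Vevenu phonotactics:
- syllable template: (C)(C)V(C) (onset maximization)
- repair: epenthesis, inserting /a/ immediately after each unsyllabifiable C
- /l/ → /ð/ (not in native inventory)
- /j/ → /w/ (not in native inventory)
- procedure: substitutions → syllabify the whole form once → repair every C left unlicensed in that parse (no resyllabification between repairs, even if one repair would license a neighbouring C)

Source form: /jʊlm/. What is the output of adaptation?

wʊðma

Substitution: /j/ → /w/, /l/ → /ð/, giving /wʊðm/.
The consonants /m/ cannot be parsed into a legal (C)(C)V(C) syllable (at most one coda consonant is licensed; onsets may contain at most 2 consonants).
Each unlicensed consonant becomes the onset of a new syllable: /m/ → /ma/.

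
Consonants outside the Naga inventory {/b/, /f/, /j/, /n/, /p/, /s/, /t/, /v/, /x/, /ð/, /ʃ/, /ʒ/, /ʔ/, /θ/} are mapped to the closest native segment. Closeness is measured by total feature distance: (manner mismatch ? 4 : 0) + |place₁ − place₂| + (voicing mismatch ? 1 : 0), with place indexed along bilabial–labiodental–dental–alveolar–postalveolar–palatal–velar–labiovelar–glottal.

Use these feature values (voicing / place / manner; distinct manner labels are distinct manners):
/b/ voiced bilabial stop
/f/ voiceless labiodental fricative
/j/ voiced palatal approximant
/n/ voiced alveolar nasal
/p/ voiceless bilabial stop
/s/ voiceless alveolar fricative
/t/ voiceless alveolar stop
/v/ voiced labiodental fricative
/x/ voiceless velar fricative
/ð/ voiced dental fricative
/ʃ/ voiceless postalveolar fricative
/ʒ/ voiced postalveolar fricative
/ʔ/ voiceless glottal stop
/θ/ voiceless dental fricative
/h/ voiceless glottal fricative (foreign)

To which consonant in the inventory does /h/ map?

x

/x/ is closest: same manner (fricative), place distance 2 (glottal→velar), same voicing; total 2. Next closest is /ʃ/ at distance 4.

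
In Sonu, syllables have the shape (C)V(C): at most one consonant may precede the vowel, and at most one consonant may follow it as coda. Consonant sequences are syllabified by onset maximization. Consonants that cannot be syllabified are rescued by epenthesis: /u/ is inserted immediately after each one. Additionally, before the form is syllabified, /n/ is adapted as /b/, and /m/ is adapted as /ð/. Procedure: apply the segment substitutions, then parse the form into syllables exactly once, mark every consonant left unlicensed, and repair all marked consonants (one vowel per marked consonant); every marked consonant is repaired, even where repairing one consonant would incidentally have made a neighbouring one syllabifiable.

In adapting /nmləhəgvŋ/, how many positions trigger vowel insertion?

4

After substitution the input is /bðləhəgvŋ/.
The unsyllabifiable consonants are /b/, /ð/, /v/, /ŋ/; each receives one epenthetic vowel.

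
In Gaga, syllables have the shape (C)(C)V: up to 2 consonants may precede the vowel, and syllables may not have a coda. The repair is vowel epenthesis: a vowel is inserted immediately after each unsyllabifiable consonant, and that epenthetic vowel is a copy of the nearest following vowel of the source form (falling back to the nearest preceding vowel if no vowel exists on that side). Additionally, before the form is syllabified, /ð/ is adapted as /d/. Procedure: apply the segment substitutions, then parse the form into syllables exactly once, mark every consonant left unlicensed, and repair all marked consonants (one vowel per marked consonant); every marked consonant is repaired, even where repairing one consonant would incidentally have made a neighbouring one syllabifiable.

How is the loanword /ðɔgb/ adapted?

dɔgɔbɔ

Substitution: /ð/ → /d/, giving /dɔgb/.
Syllabifying with onset maximization leaves /g/, /b/ stranded (no codas are permitted; onsets may contain at most 2 consonants).
Each unlicensed consonant becomes the onset of a new syllable: /g/ → /gɔ/, /b/ → /bɔ/.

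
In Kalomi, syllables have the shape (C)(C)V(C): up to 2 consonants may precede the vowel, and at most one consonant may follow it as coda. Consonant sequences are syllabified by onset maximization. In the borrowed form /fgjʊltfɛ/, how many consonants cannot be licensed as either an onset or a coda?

The consonants /f/ cannot be parsed into a legal (C)(C)V(C) syllable (at most one coda consonant is licensed; onsets may contain at most 2 consonants).

1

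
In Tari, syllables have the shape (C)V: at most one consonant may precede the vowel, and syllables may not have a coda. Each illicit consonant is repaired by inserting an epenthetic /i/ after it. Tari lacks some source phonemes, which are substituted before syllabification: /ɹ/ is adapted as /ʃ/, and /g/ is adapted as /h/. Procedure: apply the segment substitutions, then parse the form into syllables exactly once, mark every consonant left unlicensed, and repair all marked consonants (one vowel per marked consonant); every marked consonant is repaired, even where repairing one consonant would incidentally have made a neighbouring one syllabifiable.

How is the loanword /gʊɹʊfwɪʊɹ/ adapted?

hʊʃʊfiwɪʊʃi

Substitution: /g/ → /h/, /ɹ/ → /ʃ/, giving /hʊʃʊfwɪʊʃ/.
Syllabifying with onset maximization leaves /f/, /ʃ/ stranded (no codas are permitted; onsets are limited to one consonant).
Inserting the epenthetic vowel yields /f/ → /fi/, /ʃ/ → /ʃi/.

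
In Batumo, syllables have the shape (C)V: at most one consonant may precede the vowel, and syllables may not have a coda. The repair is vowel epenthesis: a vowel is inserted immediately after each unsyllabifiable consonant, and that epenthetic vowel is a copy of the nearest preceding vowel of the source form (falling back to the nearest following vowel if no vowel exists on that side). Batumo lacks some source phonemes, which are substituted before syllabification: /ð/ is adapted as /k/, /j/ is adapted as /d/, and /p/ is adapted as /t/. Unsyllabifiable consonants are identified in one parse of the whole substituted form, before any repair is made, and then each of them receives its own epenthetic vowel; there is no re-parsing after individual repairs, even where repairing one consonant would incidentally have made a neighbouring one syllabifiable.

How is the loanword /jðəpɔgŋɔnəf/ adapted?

Substitution: /j/ → /d/, /ð/ → /k/, /p/ → /t/, giving /dkətɔgŋɔnəf/.
Syllabifying with onset maximization leaves /d/, /g/, /f/ stranded (no codas are permitted; onsets are limited to one consonant).
Each unlicensed consonant becomes the onset of a new syllable: /d/ → /də/, /g/ → /gɔ/, /f/ → /fə/.

dəkətɔgɔŋɔnəfə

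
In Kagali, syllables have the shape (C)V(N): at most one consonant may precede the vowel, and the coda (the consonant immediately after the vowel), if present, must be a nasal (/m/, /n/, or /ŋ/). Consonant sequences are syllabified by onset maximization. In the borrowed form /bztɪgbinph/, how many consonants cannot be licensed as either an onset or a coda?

5

The consonants /b/, /z/, /g/, /p/, /h/ cannot be parsed into a legal (C)V(N) syllable (only a nasal (/m/, /n/, or /ŋ/) is licensed in coda position; onsets are limited to one consonant).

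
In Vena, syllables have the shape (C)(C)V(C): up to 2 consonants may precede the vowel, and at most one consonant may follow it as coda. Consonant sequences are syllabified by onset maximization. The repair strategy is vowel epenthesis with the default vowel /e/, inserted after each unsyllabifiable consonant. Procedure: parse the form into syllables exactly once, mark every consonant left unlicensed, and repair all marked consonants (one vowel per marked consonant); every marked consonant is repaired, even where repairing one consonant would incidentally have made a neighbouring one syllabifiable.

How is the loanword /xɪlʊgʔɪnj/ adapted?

xɪlʊgʔɪnje

Syllabifying with onset maximization leaves /j/ stranded (at most one coda consonant is licensed; onsets may contain at most 2 consonants).
Inserting the epenthetic vowel yields /j/ → /je/.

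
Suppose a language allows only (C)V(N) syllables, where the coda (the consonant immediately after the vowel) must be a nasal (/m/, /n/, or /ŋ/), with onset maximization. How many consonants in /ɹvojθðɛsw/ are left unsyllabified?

The consonants /ɹ/, /j/, /θ/, /s/, /w/ cannot be parsed into a legal (C)V(N) syllable (only a nasal (/m/, /n/, or /ŋ/) is licensed in coda position; onsets are limited to one consonant).

5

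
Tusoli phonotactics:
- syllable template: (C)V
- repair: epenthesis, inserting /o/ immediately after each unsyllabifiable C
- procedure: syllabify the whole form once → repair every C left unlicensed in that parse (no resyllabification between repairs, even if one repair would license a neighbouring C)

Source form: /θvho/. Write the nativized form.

θovoho

Under (C)V, the unsyllabifiable consonants are /θ/, /v/ (no codas are permitted; onsets are limited to one consonant).
Epenthesis after each stranded consonant: /θ/ → /θo/, /v/ → /vo/.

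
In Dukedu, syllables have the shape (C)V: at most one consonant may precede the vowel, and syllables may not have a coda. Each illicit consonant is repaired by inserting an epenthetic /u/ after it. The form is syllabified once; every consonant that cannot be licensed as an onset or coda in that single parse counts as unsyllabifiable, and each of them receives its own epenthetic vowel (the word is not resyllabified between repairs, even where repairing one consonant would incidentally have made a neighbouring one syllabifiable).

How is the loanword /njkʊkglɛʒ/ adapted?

nujukʊkugulɛʒu

Syllabifying with onset maximization leaves /n/, /j/, /k/, /g/, /ʒ/ stranded (no codas are permitted; onsets are limited to one consonant).
Epenthesis after each stranded consonant: /n/ → /nu/, /j/ → /ju/, /k/ → /ku/, /g/ → /gu/, /ʒ/ → /ʒu/.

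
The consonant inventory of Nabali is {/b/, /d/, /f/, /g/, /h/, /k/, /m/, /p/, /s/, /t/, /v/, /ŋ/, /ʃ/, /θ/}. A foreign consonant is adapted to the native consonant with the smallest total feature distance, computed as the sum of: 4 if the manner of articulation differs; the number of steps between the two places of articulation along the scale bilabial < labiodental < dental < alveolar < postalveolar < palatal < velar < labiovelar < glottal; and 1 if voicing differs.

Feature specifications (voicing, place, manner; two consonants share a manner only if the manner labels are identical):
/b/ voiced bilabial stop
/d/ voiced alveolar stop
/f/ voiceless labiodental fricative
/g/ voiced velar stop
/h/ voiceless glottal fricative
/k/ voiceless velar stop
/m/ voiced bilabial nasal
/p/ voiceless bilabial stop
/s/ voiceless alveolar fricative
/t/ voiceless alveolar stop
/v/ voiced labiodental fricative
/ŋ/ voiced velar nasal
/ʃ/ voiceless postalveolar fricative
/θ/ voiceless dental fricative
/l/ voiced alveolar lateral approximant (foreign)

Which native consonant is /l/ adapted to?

d

/d/ is closest: manner differs (lateral approximant→stop, +4), place distance 0 (alveolar→alveolar), same voicing; total 4. Next closest is /s/ at distance 5.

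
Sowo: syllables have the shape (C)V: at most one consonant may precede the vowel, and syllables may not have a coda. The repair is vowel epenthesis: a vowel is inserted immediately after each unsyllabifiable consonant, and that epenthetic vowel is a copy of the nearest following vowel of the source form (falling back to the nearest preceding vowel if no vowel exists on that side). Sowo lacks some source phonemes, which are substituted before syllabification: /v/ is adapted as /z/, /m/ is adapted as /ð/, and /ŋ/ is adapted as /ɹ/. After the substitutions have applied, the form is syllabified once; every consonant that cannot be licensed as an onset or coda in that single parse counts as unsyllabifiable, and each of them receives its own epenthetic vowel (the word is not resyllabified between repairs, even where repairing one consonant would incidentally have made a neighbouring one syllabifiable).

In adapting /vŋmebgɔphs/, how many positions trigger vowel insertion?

6

After substitution the input is /zɹðebgɔphs/.
The unsyllabifiable consonants are /z/, /ɹ/, /b/, /p/, /h/, /s/; each receives one epenthetic vowel.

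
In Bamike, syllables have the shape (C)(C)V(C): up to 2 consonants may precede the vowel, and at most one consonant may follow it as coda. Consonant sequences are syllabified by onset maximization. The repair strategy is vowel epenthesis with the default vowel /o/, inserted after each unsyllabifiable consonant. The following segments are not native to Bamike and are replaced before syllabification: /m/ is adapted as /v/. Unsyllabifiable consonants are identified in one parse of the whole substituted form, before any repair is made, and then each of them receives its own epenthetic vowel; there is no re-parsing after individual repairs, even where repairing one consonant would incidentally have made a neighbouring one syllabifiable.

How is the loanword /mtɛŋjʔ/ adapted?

Substitution: /m/ → /v/, giving /vtɛŋjʔ/.
Syllabifying with onset maximization leaves /j/, /ʔ/ stranded (at most one coda consonant is licensed; onsets may contain at most 2 consonants).
Each unlicensed consonant becomes the onset of a new syllable: /j/ → /jo/, /ʔ/ → /ʔo/.

vtɛŋjoʔo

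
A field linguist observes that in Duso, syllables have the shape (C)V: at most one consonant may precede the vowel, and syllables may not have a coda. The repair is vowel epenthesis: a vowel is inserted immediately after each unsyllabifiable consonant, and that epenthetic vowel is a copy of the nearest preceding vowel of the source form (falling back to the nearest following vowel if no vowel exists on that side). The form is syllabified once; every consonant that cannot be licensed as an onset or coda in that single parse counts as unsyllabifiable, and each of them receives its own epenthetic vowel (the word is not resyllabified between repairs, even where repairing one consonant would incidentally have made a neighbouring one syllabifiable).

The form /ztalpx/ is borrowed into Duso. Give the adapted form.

zatalapaxa

The consonants /z/, /l/, /p/, /x/ cannot be parsed into a legal (C)V syllable (no codas are permitted; onsets are limited to one consonant).
Epenthesis after each stranded consonant: /z/ → /za/, /l/ → /la/, /p/ → /pa/, /x/ → /xa/.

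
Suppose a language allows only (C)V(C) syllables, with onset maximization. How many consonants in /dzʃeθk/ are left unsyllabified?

3

Under (C)V(C), the unsyllabifiable consonants are /d/, /z/, /k/ (at most one coda consonant is licensed; onsets are limited to one consonant).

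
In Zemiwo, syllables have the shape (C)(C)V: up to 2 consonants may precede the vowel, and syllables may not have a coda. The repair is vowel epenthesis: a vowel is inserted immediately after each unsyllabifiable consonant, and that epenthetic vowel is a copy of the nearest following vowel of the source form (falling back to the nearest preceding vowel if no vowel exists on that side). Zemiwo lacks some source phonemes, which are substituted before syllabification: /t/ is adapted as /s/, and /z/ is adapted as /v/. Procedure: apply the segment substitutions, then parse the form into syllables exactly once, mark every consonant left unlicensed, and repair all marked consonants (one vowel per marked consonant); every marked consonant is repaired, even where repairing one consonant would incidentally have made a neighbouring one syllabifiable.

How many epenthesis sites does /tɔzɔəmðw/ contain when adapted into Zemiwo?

3

After substitution the input is /sɔvɔəmðw/.
The unsyllabifiable consonants are /m/, /ð/, /w/; each receives one epenthetic vowel.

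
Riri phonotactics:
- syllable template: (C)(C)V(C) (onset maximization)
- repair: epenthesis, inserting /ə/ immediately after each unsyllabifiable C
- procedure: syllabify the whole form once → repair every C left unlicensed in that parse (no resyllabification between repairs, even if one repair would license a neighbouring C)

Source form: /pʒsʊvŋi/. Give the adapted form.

pəʒsʊvŋi

The consonants /p/ cannot be parsed into a legal (C)(C)V(C) syllable (at most one coda consonant is licensed; onsets may contain at most 2 consonants).
Each unlicensed consonant becomes the onset of a new syllable: /p/ → /pə/.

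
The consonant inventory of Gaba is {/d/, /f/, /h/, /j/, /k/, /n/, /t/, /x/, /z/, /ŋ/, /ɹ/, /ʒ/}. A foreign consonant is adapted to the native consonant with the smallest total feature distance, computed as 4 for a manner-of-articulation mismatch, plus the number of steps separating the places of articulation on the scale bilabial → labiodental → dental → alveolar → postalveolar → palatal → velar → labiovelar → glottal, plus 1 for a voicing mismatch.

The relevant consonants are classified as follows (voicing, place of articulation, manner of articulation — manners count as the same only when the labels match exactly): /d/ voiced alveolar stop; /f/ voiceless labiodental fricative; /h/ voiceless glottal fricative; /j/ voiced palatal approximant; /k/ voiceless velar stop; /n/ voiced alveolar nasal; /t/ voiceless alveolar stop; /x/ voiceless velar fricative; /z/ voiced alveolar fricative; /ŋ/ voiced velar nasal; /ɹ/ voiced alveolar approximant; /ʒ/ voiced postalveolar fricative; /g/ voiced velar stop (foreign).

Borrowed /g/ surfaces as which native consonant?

k

/k/ is closest: same manner (stop), place distance 0 (velar→velar), voicing differs (+1); total 1. Next closest is /d/ at distance 3.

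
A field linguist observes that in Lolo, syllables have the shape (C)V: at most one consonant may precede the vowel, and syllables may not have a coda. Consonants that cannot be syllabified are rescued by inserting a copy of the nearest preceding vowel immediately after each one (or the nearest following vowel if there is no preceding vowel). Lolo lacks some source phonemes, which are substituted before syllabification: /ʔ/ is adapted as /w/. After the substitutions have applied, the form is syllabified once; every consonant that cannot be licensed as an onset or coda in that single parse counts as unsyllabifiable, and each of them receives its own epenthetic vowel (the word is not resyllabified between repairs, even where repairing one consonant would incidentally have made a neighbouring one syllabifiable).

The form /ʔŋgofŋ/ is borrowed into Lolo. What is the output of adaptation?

Substitution: /ʔ/ → /w/, giving /wŋgofŋ/.
Under (C)V, the unsyllabifiable consonants are /w/, /ŋ/, /f/, /ŋ/ (no codas are permitted; onsets are limited to one consonant).
Inserting the epenthetic vowel yields /w/ → /wo/, /ŋ/ → /ŋo/, /f/ → /fo/, /ŋ/ → /ŋo/.

woŋogofoŋo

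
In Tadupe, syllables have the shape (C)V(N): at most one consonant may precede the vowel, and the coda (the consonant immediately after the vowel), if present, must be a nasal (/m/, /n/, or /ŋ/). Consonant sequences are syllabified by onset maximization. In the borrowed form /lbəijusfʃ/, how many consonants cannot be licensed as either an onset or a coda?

The consonants /l/, /s/, /f/, /ʃ/ cannot be parsed into a legal (C)V(N) syllable (only a nasal (/m/, /n/, or /ŋ/) is licensed in coda position; onsets are limited to one consonant).

4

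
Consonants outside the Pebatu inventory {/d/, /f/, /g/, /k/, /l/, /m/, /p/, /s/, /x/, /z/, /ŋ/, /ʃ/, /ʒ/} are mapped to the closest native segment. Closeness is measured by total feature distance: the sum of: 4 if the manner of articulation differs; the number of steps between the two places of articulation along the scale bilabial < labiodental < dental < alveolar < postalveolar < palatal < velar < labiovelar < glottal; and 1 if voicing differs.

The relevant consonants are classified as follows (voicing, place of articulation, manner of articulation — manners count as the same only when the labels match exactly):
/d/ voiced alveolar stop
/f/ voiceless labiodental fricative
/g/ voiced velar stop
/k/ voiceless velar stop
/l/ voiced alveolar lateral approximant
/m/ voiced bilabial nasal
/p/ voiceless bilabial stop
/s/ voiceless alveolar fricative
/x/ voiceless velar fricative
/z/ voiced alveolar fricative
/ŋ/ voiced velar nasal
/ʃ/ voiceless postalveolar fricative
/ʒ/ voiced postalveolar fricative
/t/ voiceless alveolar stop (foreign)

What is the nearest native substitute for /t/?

/d/ is closest: same manner (stop), place distance 0 (alveolar→alveolar), voicing differs (+1); total 1. Next closest is /k/ at distance 3.

d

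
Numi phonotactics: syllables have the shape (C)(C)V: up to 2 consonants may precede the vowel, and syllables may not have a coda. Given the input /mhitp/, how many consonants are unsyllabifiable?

Syllabifying with onset maximization leaves /t/, /p/ stranded (no codas are permitted; onsets may contain at most 2 consonants).

2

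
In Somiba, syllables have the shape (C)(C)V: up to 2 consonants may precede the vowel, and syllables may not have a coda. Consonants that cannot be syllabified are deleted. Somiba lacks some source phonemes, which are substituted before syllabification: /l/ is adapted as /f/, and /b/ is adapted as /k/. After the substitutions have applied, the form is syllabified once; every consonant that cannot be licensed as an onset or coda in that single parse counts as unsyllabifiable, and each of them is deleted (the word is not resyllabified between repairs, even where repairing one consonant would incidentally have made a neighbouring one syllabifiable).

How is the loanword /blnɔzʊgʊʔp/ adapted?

fnɔzʊgʊ

Substitution: /b/ → /k/, /l/ → /f/, giving /kfnɔzʊgʊʔp/.
The consonants /k/, /ʔ/, /p/ cannot be parsed into a legal (C)(C)V syllable (no codas are permitted; onsets may contain at most 2 consonants).
Deletion applies to /k/, /ʔ/, /p/.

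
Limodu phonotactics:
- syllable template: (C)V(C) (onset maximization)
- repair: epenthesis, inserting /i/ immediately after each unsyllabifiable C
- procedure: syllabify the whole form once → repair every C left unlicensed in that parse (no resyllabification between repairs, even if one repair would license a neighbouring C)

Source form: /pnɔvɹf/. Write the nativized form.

The consonants /p/, /ɹ/, /f/ cannot be parsed into a legal (C)V(C) syllable (at most one coda consonant is licensed; onsets are limited to one consonant).
Each unlicensed consonant becomes the onset of a new syllable: /p/ → /pi/, /ɹ/ → /ɹi/, /f/ → /fi/.

pinɔvɹifi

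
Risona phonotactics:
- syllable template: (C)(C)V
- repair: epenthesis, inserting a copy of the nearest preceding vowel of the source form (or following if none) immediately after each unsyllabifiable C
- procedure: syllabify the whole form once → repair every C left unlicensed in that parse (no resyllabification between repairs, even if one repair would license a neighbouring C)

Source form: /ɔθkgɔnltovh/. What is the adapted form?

ɔθɔkgɔnɔltovoho

The consonants /θ/, /n/, /v/, /h/ cannot be parsed into a legal (C)(C)V syllable (no codas are permitted; onsets may contain at most 2 consonants).
Each unlicensed consonant becomes the onset of a new syllable: /θ/ → /θɔ/, /n/ → /nɔ/, /v/ → /vo/, /h/ → /ho/.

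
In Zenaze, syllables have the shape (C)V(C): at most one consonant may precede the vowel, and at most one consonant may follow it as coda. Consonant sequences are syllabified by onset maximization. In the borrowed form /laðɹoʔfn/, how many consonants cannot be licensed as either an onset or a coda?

The consonants /f/, /n/ cannot be parsed into a legal (C)V(C) syllable (at most one coda consonant is licensed; onsets are limited to one consonant).

2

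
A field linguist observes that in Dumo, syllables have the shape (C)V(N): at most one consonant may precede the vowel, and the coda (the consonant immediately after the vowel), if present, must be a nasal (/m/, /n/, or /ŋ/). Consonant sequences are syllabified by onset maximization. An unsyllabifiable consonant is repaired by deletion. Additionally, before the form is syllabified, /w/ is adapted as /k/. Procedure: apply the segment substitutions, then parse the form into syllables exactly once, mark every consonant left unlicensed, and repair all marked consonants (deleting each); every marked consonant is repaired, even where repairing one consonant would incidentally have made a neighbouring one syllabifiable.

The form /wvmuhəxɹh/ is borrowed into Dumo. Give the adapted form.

muhə

Substitution: /w/ → /k/, giving /kvmuhəxɹh/.
The consonants /k/, /v/, /x/, /ɹ/, /h/ cannot be parsed into a legal (C)V(N) syllable (only a nasal (/m/, /n/, or /ŋ/) is licensed in coda position; onsets are limited to one consonant).
Deletion applies to /k/, /v/, /x/, /ɹ/, /h/.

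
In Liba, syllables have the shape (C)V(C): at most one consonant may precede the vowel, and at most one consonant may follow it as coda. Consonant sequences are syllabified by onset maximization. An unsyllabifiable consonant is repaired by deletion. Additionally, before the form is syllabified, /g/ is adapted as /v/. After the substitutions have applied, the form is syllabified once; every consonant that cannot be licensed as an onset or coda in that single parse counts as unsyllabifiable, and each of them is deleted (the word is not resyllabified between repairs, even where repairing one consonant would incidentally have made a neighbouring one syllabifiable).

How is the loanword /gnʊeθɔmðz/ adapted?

nʊeθɔm

Substitution: /g/ → /v/, giving /vnʊeθɔmðz/.
The consonants /v/, /ð/, /z/ cannot be parsed into a legal (C)V(C) syllable (at most one coda consonant is licensed; onsets are limited to one consonant).
Deletion applies to /v/, /ð/, /z/.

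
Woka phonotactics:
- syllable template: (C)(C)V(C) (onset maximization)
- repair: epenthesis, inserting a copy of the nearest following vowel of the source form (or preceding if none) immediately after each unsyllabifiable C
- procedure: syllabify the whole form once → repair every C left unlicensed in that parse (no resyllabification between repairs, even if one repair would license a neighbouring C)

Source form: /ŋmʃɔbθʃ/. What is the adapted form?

The consonants /ŋ/, /θ/, /ʃ/ cannot be parsed into a legal (C)(C)V(C) syllable (at most one coda consonant is licensed; onsets may contain at most 2 consonants).
Each unlicensed consonant becomes the onset of a new syllable: /ŋ/ → /ŋɔ/, /θ/ → /θɔ/, /ʃ/ → /ʃɔ/.

ŋɔmʃɔbθɔʃɔ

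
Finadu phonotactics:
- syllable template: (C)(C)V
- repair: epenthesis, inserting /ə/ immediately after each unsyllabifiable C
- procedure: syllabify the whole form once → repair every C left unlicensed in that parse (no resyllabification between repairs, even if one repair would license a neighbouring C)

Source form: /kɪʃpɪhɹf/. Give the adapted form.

kɪʃpɪhəɹəfə

Under (C)(C)V, the unsyllabifiable consonants are /h/, /ɹ/, /f/ (no codas are permitted; onsets may contain at most 2 consonants).
Inserting the epenthetic vowel yields /h/ → /hə/, /ɹ/ → /ɹə/, /f/ → /fə/.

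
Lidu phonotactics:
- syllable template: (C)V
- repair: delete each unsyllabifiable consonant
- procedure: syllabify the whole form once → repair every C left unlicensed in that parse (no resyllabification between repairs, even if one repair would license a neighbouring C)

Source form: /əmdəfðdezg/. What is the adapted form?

ədəde

Syllabifying with onset maximization leaves /m/, /f/, /ð/, /z/, /g/ stranded (no codas are permitted; onsets are limited to one consonant).
Deleting the stranded consonants removes /m/, /f/, /ð/, /z/, /g/.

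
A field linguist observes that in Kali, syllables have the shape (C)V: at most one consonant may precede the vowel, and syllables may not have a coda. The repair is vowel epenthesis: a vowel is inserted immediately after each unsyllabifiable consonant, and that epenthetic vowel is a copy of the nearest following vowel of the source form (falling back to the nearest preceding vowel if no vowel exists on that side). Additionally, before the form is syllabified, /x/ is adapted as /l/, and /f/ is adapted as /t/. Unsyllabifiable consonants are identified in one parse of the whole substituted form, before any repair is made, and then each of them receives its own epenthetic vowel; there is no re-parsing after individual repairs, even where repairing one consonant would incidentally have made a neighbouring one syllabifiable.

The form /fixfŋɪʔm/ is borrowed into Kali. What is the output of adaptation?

Substitution: /f/ → /t/, /x/ → /l/, giving /tiltŋɪʔm/.
Syllabifying with onset maximization leaves /l/, /t/, /ʔ/, /m/ stranded (no codas are permitted; onsets are limited to one consonant).
Each unlicensed consonant becomes the onset of a new syllable: /l/ → /lɪ/, /t/ → /tɪ/, /ʔ/ → /ʔɪ/, /m/ → /mɪ/.

tilɪtɪŋɪʔɪmɪ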